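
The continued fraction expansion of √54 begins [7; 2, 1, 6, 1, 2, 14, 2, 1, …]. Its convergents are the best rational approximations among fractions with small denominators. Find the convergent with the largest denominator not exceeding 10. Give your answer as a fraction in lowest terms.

List convergents until the denominator exceeds the bound:
a_0 = 7: 7/1  (≤ bound)
a_1 = 2: 15/2  (≤ bound)
a_2 = 1: 22/3  (≤ bound)
a_3 = 6: 147/20  (> 10, stop)

22/3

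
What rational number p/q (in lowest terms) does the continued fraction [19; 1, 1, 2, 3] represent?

a_0 = 19: 19/1
a_1 = 1: 20/1
a_2 = 1: 39/2
a_3 = 2: 98/5
a_4 = 3: 333/17

333/17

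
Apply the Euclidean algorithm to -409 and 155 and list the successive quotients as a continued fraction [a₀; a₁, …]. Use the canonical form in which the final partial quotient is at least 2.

⌊-409/155⌋ = -3, remainder 56
⌊155/56⌋ = 2, remainder 43
⌊56/43⌋ = 1, remainder 13
⌊43/13⌋ = 3, remainder 4
⌊13/4⌋ = 3, remainder 1
⌊4/1⌋ = 4, remainder 0

[-3; 2, 1, 3, 3, 4]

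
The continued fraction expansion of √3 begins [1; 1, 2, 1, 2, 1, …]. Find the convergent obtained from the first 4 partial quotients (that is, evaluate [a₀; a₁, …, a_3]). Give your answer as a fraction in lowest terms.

7/4

a_0 = 1: 1/1
a_1 = 1: 2/1
a_2 = 2: 5/3
a_3 = 1: 7/4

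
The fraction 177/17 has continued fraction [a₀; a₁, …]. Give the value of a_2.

2

177 = 10·17 + 7, so a_0 = 10
17 = 2·7 + 3, so a_1 = 2
7 = 2·3 + 1, so a_2 = 2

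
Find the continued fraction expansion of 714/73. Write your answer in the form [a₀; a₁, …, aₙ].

⌊714/73⌋ = 9, remainder 57
⌊73/57⌋ = 1, remainder 16
⌊57/16⌋ = 3, remainder 9
⌊16/9⌋ = 1, remainder 7
⌊9/7⌋ = 1, remainder 2
⌊7/2⌋ = 3, remainder 1
⌊2/1⌋ = 2, remainder 0

[9; 1, 3, 1, 1, 3, 2]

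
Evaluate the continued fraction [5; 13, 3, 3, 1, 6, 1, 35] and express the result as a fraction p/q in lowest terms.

a_0 = 5: 5/1
a_1 = 13: 66/13
a_2 = 3: 203/40
a_3 = 3: 675/133
a_4 = 1: 878/173
a_5 = 6: 5943/1171
a_6 = 1: 6821/1344
a_7 = 35: 244678/48211

244678/48211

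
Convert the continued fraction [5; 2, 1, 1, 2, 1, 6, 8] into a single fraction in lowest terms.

5313/986

Start with 8.
6 + 1/(8/1) = 6 + 1/8 = 49/8
1 + 1/(49/8) = 1 + 8/49 = 57/49
2 + 1/(57/49) = 2 + 49/57 = 163/57
1 + 1/(163/57) = 1 + 57/163 = 220/163
1 + 1/(220/163) = 1 + 163/220 = 383/220
2 + 1/(383/220) = 2 + 220/383 = 986/383
5 + 1/(986/383) = 5 + 383/986 = 5313/986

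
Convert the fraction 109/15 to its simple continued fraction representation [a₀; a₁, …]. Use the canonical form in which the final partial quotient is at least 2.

[7; 3, 1, 3]

⌊109/15⌋ = 7, remainder 4
⌊15/4⌋ = 3, remainder 3
⌊4/3⌋ = 1, remainder 1
⌊3/1⌋ = 3, remainder 0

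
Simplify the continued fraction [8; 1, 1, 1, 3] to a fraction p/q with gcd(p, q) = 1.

95/11

a_0 = 8: 8/1
a_1 = 1: 9/1
a_2 = 1: 17/2
a_3 = 1: 26/3
a_4 = 3: 95/11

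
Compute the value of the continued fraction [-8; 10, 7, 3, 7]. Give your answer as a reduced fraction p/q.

-12895/1632

a_0 = -8: -8/1
a_1 = 10: -79/10
a_2 = 7: -561/71
a_3 = 3: -1762/223
a_4 = 7: -12895/1632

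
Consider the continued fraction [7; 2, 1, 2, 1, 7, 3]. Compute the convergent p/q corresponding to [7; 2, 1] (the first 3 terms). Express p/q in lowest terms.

Start with 1.
2 + 1/(1/1) = 2 + 1/1 = 3/1
7 + 1/(3/1) = 7 + 1/3 = 22/3

22/3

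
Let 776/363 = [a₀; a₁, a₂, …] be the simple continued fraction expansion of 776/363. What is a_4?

5

⌊776/363⌋ = 2, remainder 50
⌊363/50⌋ = 7, remainder 13
⌊50/13⌋ = 3, remainder 11
⌊13/11⌋ = 1, remainder 2
⌊11/2⌋ = 5, remainder 1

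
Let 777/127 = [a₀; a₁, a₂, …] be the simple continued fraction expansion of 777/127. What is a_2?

2

⌊777/127⌋ = 6, remainder 15
⌊127/15⌋ = 8, remainder 7
⌊15/7⌋ = 2, remainder 1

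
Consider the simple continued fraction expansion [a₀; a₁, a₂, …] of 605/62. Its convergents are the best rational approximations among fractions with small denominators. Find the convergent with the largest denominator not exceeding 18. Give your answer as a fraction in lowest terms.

39/4

List convergents until the denominator exceeds the bound:
a_0 = 9: 9/1  (≤ bound)
a_1 = 1: 10/1  (≤ bound)
a_2 = 3: 39/4  (≤ bound)
a_3 = 7: 283/29  (> 18, stop)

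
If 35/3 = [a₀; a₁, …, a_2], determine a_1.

35 ÷ 3 → quotient 11, remainder 2
3 ÷ 2 → quotient 1, remainder 1

1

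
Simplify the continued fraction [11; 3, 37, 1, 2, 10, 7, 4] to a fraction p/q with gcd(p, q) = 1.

Work from the innermost term outward:
Start with 4.
7 + 1/(4/1) = 7 + 1/4 = 29/4
10 + 1/(29/4) = 10 + 4/29 = 294/29
2 + 1/(294/29) = 2 + 29/294 = 617/294
1 + 1/(617/294) = 1 + 294/617 = 911/617
37 + 1/(911/617) = 37 + 617/911 = 34324/911
3 + 1/(34324/911) = 3 + 911/34324 = 103883/34324
11 + 1/(103883/34324) = 11 + 34324/103883 = 1177037/103883

1177037/103883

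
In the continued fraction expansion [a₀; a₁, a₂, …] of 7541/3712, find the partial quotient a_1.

31

7541 ÷ 3712 → quotient 2, remainder 117
3712 ÷ 117 → quotient 31, remainder 85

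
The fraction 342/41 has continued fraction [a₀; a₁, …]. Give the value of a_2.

1

Repeatedly divide and take the remainder:
342 ÷ 41 → quotient 8, remainder 14
41 ÷ 14 → quotient 2, remainder 13
14 ÷ 13 → quotient 1, remainder 1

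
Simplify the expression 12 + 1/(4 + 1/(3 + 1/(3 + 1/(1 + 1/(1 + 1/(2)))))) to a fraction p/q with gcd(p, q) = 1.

3107/254

a_0 = 12: 12/1
a_1 = 4: 49/4
a_2 = 3: 159/13
a_3 = 3: 526/43
a_4 = 1: 685/56
a_5 = 1: 1211/99
a_6 = 2: 3107/254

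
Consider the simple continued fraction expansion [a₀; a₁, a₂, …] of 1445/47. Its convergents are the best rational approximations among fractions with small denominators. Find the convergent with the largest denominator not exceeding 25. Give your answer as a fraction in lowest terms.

a_0 = 30: 30/1  (≤ bound)
a_1 = 1: 31/1  (≤ bound)
a_2 = 2: 92/3  (≤ bound)
a_3 = 1: 123/4  (≤ bound)
a_4 = 11: 1445/47  (> 25, stop)

123/4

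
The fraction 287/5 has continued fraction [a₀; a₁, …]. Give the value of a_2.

287 = 57·5 + 2, so a_0 = 57
5 = 2·2 + 1, so a_1 = 2
2 = 2·1 + 0, so a_2 = 2

2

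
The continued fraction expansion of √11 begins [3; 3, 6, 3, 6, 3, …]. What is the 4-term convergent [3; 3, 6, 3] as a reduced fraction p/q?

Start with 3.
6 + 1/(3/1) = 6 + 1/3 = 19/3
3 + 1/(19/3) = 3 + 3/19 = 60/19
3 + 1/(60/19) = 3 + 19/60 = 199/60

199/60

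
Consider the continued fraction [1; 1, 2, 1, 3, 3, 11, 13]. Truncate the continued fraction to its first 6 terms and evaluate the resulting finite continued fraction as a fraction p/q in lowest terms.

85/49

Starting at the tail and folding back:
Start with 3.
3 + 1/(3/1) = 3 + 1/3 = 10/3
1 + 1/(10/3) = 1 + 3/10 = 13/10
2 + 1/(13/10) = 2 + 10/13 = 36/13
1 + 1/(36/13) = 1 + 13/36 = 49/36
1 + 1/(49/36) = 1 + 36/49 = 85/49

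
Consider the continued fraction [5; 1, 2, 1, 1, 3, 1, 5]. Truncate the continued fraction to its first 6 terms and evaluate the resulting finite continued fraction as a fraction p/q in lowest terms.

Compute successive convergents:
a_0 = 5: 5/1
a_1 = 1: 6/1
a_2 = 2: 17/3
a_3 = 1: 23/4
a_4 = 1: 40/7
a_5 = 3: 143/25

143/25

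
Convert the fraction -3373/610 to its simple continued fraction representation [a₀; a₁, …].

-3373 = -6·610 + 287, so a_0 = -6
610 = 2·287 + 36, so a_1 = 2
287 = 7·36 + 35, so a_2 = 7
36 = 1·35 + 1, so a_3 = 1
35 = 35·1 + 0, so a_4 = 35

[-6; 2, 7, 1, 35]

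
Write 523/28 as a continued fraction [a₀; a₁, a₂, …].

[18; 1, 2, 9]

⌊523/28⌋ = 18, remainder 19
⌊28/19⌋ = 1, remainder 9
⌊19/9⌋ = 2, remainder 1
⌊9/1⌋ = 9, remainder 0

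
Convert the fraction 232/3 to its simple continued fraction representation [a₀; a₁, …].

⌊232/3⌋ = 77, remainder 1
⌊3/1⌋ = 3, remainder 0

[77; 3]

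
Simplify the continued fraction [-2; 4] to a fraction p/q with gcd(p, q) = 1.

Use the convergent recurrence hₖ = aₖ·hₖ₋₁ + hₖ₋₂ (and likewise for the denominators kₖ):
a_0 = -2: -2/1
a_1 = 4: -7/4

-7/4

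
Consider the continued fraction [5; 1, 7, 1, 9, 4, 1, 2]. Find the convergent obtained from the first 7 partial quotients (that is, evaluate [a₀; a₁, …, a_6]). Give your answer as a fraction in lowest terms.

Start with 1.
4 + 1/(1/1) = 4 + 1/1 = 5/1
9 + 1/(5/1) = 9 + 1/5 = 46/5
1 + 1/(46/5) = 1 + 5/46 = 51/46
7 + 1/(51/46) = 7 + 46/51 = 403/51
1 + 1/(403/51) = 1 + 51/403 = 454/403
5 + 1/(454/403) = 5 + 403/454 = 2673/454

2673/454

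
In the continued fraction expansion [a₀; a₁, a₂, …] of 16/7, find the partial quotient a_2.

Run the Euclidean algorithm, recording each quotient:
16 = 2·7 + 2, so a_0 = 2
7 = 3·2 + 1, so a_1 = 3
2 = 2·1 + 0, so a_2 = 2

2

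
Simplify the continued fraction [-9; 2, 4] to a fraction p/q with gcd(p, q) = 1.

Compute successive convergents:
a_0 = -9: -9/1
a_1 = 2: -17/2
a_2 = 4: -77/9

-77/9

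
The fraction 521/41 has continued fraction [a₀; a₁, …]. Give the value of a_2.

521 = 12·41 + 29, so a_0 = 12
41 = 1·29 + 12, so a_1 = 1
29 = 2·12 + 5, so a_2 = 2

2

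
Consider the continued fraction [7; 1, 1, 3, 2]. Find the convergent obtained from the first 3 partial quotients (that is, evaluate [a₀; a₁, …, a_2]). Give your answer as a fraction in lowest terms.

15/2

Starting at the tail and folding back:
Start with 1.
1 + 1/(1/1) = 1 + 1/1 = 2/1
7 + 1/(2/1) = 7 + 1/2 = 15/2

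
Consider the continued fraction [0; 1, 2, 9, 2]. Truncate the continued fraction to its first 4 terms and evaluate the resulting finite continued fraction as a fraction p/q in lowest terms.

19/28

a_0 = 0: 0/1
a_1 = 1: 1/1
a_2 = 2: 2/3
a_3 = 9: 19/28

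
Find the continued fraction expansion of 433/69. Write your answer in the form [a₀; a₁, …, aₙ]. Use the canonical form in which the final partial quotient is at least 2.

Apply division with remainder until the remainder is 0:
433 = 6·69 + 19, so a_0 = 6
69 = 3·19 + 12, so a_1 = 3
19 = 1·12 + 7, so a_2 = 1
12 = 1·7 + 5, so a_3 = 1
7 = 1·5 + 2, so a_4 = 1
5 = 2·2 + 1, so a_5 = 2
2 = 2·1 + 0, so a_6 = 2

[6; 3, 1, 1, 1, 2, 2]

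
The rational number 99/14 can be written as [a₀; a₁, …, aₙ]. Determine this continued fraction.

[7; 14]

Run the Euclidean algorithm, recording each quotient:
99 = 7·14 + 1, so a_0 = 7
14 = 14·1 + 0, so a_1 = 14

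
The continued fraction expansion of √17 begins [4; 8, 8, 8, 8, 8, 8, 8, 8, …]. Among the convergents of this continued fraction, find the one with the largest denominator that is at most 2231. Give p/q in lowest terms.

2177/528

List convergents until the denominator exceeds the bound:
a_0 = 4: 4/1  (≤ bound)
a_1 = 8: 33/8  (≤ bound)
a_2 = 8: 268/65  (≤ bound)
a_3 = 8: 2177/528  (≤ bound)
a_4 = 8: 17684/4289  (> 2231, stop)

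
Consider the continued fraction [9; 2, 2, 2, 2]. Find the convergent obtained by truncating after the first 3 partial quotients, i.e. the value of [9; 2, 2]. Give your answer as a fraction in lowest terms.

47/5

Compute successive convergents:
a_0 = 9: 9/1
a_1 = 2: 19/2
a_2 = 2: 47/5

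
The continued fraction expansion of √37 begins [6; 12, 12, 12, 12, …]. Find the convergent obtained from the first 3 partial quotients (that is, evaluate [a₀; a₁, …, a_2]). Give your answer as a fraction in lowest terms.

Start with 12.
12 + 1/(12/1) = 12 + 1/12 = 145/12
6 + 1/(145/12) = 6 + 12/145 = 882/145

882/145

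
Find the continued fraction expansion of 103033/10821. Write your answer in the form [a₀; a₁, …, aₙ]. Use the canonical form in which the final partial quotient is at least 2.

103033 = 9·10821 + 5644, so a_0 = 9
10821 = 1·5644 + 5177, so a_1 = 1
5644 = 1·5177 + 467, so a_2 = 1
5177 = 11·467 + 40, so a_3 = 11
467 = 11·40 + 27, so a_4 = 11
40 = 1·27 + 13, so a_5 = 1
27 = 2·13 + 1, so a_6 = 2
13 = 13·1 + 0, so a_7 = 13

[9; 1, 1, 11, 11, 1, 2, 13]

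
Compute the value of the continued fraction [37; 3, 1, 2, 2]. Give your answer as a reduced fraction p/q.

a_0 = 37: 37/1
a_1 = 3: 112/3
a_2 = 1: 149/4
a_3 = 2: 410/11
a_4 = 2: 969/26

969/26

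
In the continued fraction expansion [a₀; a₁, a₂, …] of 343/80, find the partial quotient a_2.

2

Repeatedly divide and take the remainder:
343 = 4·80 + 23, so a_0 = 4
80 = 3·23 + 11, so a_1 = 3
23 = 2·11 + 1, so a_2 = 2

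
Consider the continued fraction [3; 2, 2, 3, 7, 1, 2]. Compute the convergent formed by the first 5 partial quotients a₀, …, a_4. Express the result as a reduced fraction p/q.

Start with 7.
3 + 1/(7/1) = 3 + 1/7 = 22/7
2 + 1/(22/7) = 2 + 7/22 = 51/22
2 + 1/(51/22) = 2 + 22/51 = 124/51
3 + 1/(124/51) = 3 + 51/124 = 423/124

423/124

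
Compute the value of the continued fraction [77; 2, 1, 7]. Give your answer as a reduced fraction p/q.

Start with 7.
1 + 1/(7/1) = 1 + 1/7 = 8/7
2 + 1/(8/7) = 2 + 7/8 = 23/8
77 + 1/(23/8) = 77 + 8/23 = 1779/23

1779/23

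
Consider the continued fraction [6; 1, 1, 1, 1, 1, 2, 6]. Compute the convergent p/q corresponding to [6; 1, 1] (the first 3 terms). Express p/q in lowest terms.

13/2

a_0 = 6: 6/1
a_1 = 1: 7/1
a_2 = 1: 13/2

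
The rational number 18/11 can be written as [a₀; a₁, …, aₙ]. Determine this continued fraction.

⌊18/11⌋ = 1, remainder 7
⌊11/7⌋ = 1, remainder 4
⌊7/4⌋ = 1, remainder 3
⌊4/3⌋ = 1, remainder 1
⌊3/1⌋ = 3, remainder 0

[1; 1, 1, 1, 3]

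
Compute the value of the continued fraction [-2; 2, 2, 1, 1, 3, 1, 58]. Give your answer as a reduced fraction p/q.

-5114/3233

Compute successive convergents:
a_0 = -2: -2/1
a_1 = 2: -3/2
a_2 = 2: -8/5
a_3 = 1: -11/7
a_4 = 1: -19/12
a_5 = 3: -68/43
a_6 = 1: -87/55
a_7 = 58: -5114/3233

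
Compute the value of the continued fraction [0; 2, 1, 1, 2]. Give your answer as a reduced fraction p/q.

5/13

Start with 2.
1 + 1/(2/1) = 1 + 1/2 = 3/2
1 + 1/(3/2) = 1 + 2/3 = 5/3
2 + 1/(5/3) = 2 + 3/5 = 13/5
0 + 1/(13/5) = 0 + 5/13 = 5/13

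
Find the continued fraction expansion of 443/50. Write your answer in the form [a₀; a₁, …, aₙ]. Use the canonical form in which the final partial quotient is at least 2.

443 = 8·50 + 43, so a_0 = 8
50 = 1·43 + 7, so a_1 = 1
43 = 6·7 + 1, so a_2 = 6
7 = 7·1 + 0, so a_3 = 7

[8; 1, 6, 7]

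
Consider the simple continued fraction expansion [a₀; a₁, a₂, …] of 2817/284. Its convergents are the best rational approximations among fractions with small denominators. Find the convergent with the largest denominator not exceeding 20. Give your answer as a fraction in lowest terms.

List convergents until the denominator exceeds the bound:
a_0 = 9: 9/1  (≤ bound)
a_1 = 1: 10/1  (≤ bound)
a_2 = 11: 119/12  (≤ bound)
a_3 = 2: 248/25  (> 20, stop)

119/12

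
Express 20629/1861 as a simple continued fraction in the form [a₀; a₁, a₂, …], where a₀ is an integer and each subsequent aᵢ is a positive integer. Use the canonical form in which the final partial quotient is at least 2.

[11; 11, 1, 3, 1, 1, 17]

20629 ÷ 1861 → quotient 11, remainder 158
1861 ÷ 158 → quotient 11, remainder 123
158 ÷ 123 → quotient 1, remainder 35
123 ÷ 35 → quotient 3, remainder 18
35 ÷ 18 → quotient 1, remainder 17
18 ÷ 17 → quotient 1, remainder 1
17 ÷ 1 → quotient 17, remainder 0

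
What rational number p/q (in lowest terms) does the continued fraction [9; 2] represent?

19/2

a_0 = 9: 9/1
a_1 = 2: 19/2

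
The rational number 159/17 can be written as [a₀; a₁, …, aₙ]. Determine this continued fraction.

[9; 2, 1, 5]

⌊159/17⌋ = 9, remainder 6
⌊17/6⌋ = 2, remainder 5
⌊6/5⌋ = 1, remainder 1
⌊5/1⌋ = 5, remainder 0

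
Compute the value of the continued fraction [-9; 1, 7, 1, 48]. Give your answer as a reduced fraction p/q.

-3569/440

Work from the innermost term outward:
Start with 48.
1 + 1/(48/1) = 1 + 1/48 = 49/48
7 + 1/(49/48) = 7 + 48/49 = 391/49
1 + 1/(391/49) = 1 + 49/391 = 440/391
-9 + 1/(440/391) = -9 + 391/440 = -3569/440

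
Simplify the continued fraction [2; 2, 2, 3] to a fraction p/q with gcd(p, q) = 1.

41/17

Use the convergent recurrence hₖ = aₖ·hₖ₋₁ + hₖ₋₂ (and likewise for the denominators kₖ):
a_0 = 2: 2/1
a_1 = 2: 5/2
a_2 = 2: 12/5
a_3 = 3: 41/17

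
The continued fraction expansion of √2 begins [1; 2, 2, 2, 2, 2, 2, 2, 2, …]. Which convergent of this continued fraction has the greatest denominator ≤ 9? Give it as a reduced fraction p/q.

a_0 = 1: 1/1  (≤ bound)
a_1 = 2: 3/2  (≤ bound)
a_2 = 2: 7/5  (≤ bound)
a_3 = 2: 17/12  (> 9, stop)

7/5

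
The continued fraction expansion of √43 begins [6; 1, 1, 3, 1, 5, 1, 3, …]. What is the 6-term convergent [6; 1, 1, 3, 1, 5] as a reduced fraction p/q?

Work from the innermost term outward:
Start with 5.
1 + 1/(5/1) = 1 + 1/5 = 6/5
3 + 1/(6/5) = 3 + 5/6 = 23/6
1 + 1/(23/6) = 1 + 6/23 = 29/23
1 + 1/(29/23) = 1 + 23/29 = 52/29
6 + 1/(52/29) = 6 + 29/52 = 341/52

341/52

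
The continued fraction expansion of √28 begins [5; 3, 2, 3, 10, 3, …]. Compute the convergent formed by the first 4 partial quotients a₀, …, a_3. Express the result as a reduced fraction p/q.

127/24

Starting at the tail and folding back:
Start with 3.
2 + 1/(3/1) = 2 + 1/3 = 7/3
3 + 1/(7/3) = 3 + 3/7 = 24/7
5 + 1/(24/7) = 5 + 7/24 = 127/24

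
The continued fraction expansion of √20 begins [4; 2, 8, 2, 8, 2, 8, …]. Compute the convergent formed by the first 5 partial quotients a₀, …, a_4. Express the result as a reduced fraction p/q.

1364/305

Start with 8.
2 + 1/(8/1) = 2 + 1/8 = 17/8
8 + 1/(17/8) = 8 + 8/17 = 144/17
2 + 1/(144/17) = 2 + 17/144 = 305/144
4 + 1/(305/144) = 4 + 144/305 = 1364/305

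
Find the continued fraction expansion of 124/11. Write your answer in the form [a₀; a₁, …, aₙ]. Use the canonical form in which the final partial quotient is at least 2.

124 ÷ 11 → quotient 11, remainder 3
11 ÷ 3 → quotient 3, remainder 2
3 ÷ 2 → quotient 1, remainder 1
2 ÷ 1 → quotient 2, remainder 0

[11; 3, 1, 2]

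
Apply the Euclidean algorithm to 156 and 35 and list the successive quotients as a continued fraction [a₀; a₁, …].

[4; 2, 5, 3]

156 = 4·35 + 16, so a_0 = 4
35 = 2·16 + 3, so a_1 = 2
16 = 5·3 + 1, so a_2 = 5
3 = 3·1 + 0, so a_3 = 3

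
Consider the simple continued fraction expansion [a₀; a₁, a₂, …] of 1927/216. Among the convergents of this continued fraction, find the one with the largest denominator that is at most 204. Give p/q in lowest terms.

a_0 = 8: 8/1  (≤ bound)
a_1 = 1: 9/1  (≤ bound)
a_2 = 11: 107/12  (≤ bound)
a_3 = 1: 116/13  (≤ bound)
a_4 = 2: 339/38  (≤ bound)
a_5 = 2: 794/89  (≤ bound)
a_6 = 2: 1927/216  (> 204, stop)

794/89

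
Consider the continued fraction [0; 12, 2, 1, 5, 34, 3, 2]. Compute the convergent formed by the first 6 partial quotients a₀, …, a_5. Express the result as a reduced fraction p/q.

a_0 = 0: 0/1
a_1 = 12: 1/12
a_2 = 2: 2/25
a_3 = 1: 3/37
a_4 = 5: 17/210
a_5 = 34: 581/7177

581/7177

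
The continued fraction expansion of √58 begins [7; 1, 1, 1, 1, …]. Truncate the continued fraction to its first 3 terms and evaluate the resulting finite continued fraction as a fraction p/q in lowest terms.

a_0 = 7: 7/1
a_1 = 1: 8/1
a_2 = 1: 15/2

15/2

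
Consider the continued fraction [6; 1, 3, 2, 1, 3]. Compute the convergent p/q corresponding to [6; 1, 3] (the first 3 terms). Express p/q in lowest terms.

27/4

Build up convergents one term at a time:
a_0 = 6: 6/1
a_1 = 1: 7/1
a_2 = 3: 27/4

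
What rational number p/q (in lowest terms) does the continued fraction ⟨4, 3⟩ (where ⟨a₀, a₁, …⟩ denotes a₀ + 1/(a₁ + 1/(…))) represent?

13/3

a_0 = 4: 4/1
a_1 = 3: 13/3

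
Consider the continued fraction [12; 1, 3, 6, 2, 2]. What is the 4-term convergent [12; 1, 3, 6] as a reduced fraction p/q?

319/25

a_0 = 12: 12/1
a_1 = 1: 13/1
a_2 = 3: 51/4
a_3 = 6: 319/25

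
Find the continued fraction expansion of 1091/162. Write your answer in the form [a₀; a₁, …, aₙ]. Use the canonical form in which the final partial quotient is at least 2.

[6; 1, 2, 1, 3, 3, 3]

1091 = 6·162 + 119, so a_0 = 6
162 = 1·119 + 43, so a_1 = 1
119 = 2·43 + 33, so a_2 = 2
43 = 1·33 + 10, so a_3 = 1
33 = 3·10 + 3, so a_4 = 3
10 = 3·3 + 1, so a_5 = 3
3 = 3·1 + 0, so a_6 = 3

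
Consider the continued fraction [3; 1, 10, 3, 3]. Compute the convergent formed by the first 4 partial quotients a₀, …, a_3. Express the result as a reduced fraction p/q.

133/34

a_0 = 3: 3/1
a_1 = 1: 4/1
a_2 = 10: 43/11
a_3 = 3: 133/34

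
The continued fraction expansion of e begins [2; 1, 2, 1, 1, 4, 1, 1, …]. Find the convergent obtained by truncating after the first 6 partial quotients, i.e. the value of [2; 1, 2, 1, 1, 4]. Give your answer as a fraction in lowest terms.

Start with 4.
1 + 1/(4/1) = 1 + 1/4 = 5/4
1 + 1/(5/4) = 1 + 4/5 = 9/5
2 + 1/(9/5) = 2 + 5/9 = 23/9
1 + 1/(23/9) = 1 + 9/23 = 32/23
2 + 1/(32/23) = 2 + 23/32 = 87/32

87/32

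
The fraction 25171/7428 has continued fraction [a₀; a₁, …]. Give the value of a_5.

Run the Euclidean algorithm, recording each quotient:
25171 ÷ 7428 → quotient 3, remainder 2887
7428 ÷ 2887 → quotient 2, remainder 1654
2887 ÷ 1654 → quotient 1, remainder 1233
1654 ÷ 1233 → quotient 1, remainder 421
1233 ÷ 421 → quotient 2, remainder 391
421 ÷ 391 → quotient 1, remainder 30

1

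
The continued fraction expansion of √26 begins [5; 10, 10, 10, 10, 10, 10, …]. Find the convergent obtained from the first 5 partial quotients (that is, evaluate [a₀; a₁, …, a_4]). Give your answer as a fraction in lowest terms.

a_0 = 5: 5/1
a_1 = 10: 51/10
a_2 = 10: 515/101
a_3 = 10: 5201/1020
a_4 = 10: 52525/10301

52525/10301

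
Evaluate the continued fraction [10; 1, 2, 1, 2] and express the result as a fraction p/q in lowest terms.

118/11

a_0 = 10: 10/1
a_1 = 1: 11/1
a_2 = 2: 32/3
a_3 = 1: 43/4
a_4 = 2: 118/11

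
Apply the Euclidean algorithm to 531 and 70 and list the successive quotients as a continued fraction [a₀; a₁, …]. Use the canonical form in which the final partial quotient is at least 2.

[7; 1, 1, 2, 2, 2, 2]

Apply division with remainder until the remainder is 0:
⌊531/70⌋ = 7, remainder 41
⌊70/41⌋ = 1, remainder 29
⌊41/29⌋ = 1, remainder 12
⌊29/12⌋ = 2, remainder 5
⌊12/5⌋ = 2, remainder 2
⌊5/2⌋ = 2, remainder 1
⌊2/1⌋ = 2, remainder 0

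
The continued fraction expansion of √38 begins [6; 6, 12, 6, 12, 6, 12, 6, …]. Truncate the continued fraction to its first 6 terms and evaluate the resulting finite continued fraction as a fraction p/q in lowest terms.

202501/32850

Collapse the nested fraction from the inside out:
Start with 6.
12 + 1/(6/1) = 12 + 1/6 = 73/6
6 + 1/(73/6) = 6 + 6/73 = 444/73
12 + 1/(444/73) = 12 + 73/444 = 5401/444
6 + 1/(5401/444) = 6 + 444/5401 = 32850/5401
6 + 1/(32850/5401) = 6 + 5401/32850 = 202501/32850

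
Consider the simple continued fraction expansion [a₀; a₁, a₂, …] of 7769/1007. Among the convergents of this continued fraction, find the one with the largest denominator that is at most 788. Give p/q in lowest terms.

a_0 = 7: 7/1  (≤ bound)
a_1 = 1: 8/1  (≤ bound)
a_2 = 2: 23/3  (≤ bound)
a_3 = 1: 31/4  (≤ bound)
a_4 = 1: 54/7  (≤ bound)
a_5 = 28: 1543/200  (≤ bound)
a_6 = 5: 7769/1007  (> 788, stop)

1543/200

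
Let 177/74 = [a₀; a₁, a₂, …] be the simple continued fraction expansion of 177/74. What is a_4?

Apply division with remainder until the remainder is 0:
177 ÷ 74 → quotient 2, remainder 29
74 ÷ 29 → quotient 2, remainder 16
29 ÷ 16 → quotient 1, remainder 13
16 ÷ 13 → quotient 1, remainder 3
13 ÷ 3 → quotient 4, remainder 1

4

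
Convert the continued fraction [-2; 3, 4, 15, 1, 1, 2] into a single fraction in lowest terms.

a_0 = -2: -2/1
a_1 = 3: -5/3
a_2 = 4: -22/13
a_3 = 15: -335/198
a_4 = 1: -357/211
a_5 = 1: -692/409
a_6 = 2: -1741/1029

-1741/1029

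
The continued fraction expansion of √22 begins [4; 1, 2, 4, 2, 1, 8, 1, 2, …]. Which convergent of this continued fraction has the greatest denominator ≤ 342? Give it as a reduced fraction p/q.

197/42

List convergents until the denominator exceeds the bound:
a_0 = 4: 4/1  (≤ bound)
a_1 = 1: 5/1  (≤ bound)
a_2 = 2: 14/3  (≤ bound)
a_3 = 4: 61/13  (≤ bound)
a_4 = 2: 136/29  (≤ bound)
a_5 = 1: 197/42  (≤ bound)
a_6 = 8: 1712/365  (> 342, stop)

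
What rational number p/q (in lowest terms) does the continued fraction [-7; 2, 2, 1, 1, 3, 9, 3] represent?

-8161/1240

Starting at the tail and folding back:
Start with 3.
9 + 1/(3/1) = 9 + 1/3 = 28/3
3 + 1/(28/3) = 3 + 3/28 = 87/28
1 + 1/(87/28) = 1 + 28/87 = 115/87
1 + 1/(115/87) = 1 + 87/115 = 202/115
2 + 1/(202/115) = 2 + 115/202 = 519/202
2 + 1/(519/202) = 2 + 202/519 = 1240/519
-7 + 1/(1240/519) = -7 + 519/1240 = -8161/1240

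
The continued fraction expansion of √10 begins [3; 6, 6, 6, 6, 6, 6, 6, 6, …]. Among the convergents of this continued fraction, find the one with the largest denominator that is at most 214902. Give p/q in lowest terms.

a_0 = 3: 3/1  (≤ bound)
a_1 = 6: 19/6  (≤ bound)
a_2 = 6: 117/37  (≤ bound)
a_3 = 6: 721/228  (≤ bound)
a_4 = 6: 4443/1405  (≤ bound)
a_5 = 6: 27379/8658  (≤ bound)
a_6 = 6: 168717/53353  (≤ bound)
a_7 = 6: 1039681/328776  (> 214902, stop)

168717/53353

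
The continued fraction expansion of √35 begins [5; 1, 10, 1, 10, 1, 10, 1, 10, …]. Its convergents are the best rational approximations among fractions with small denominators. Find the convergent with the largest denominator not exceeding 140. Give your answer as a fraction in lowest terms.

a_0 = 5: 5/1  (≤ bound)
a_1 = 1: 6/1  (≤ bound)
a_2 = 10: 65/11  (≤ bound)
a_3 = 1: 71/12  (≤ bound)
a_4 = 10: 775/131  (≤ bound)
a_5 = 1: 846/143  (> 140, stop)

775/131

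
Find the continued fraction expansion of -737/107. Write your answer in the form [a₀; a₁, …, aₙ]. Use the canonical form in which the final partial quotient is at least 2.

Apply division with remainder until the remainder is 0:
⌊-737/107⌋ = -7, remainder 12
⌊107/12⌋ = 8, remainder 11
⌊12/11⌋ = 1, remainder 1
⌊11/1⌋ = 11, remainder 0

[-7; 8, 1, 11]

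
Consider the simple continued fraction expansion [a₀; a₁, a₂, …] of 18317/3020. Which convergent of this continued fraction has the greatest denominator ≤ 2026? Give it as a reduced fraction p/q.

a_0 = 6: 6/1  (≤ bound)
a_1 = 15: 91/15  (≤ bound)
a_2 = 3: 279/46  (≤ bound)
a_3 = 32: 9019/1487  (≤ bound)
a_4 = 2: 18317/3020  (> 2026, stop)

9019/1487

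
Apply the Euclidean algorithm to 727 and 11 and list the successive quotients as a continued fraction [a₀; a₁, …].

[66; 11]

Repeatedly divide and take the remainder:
727 = 66·11 + 1, so a_0 = 66
11 = 11·1 + 0, so a_1 = 11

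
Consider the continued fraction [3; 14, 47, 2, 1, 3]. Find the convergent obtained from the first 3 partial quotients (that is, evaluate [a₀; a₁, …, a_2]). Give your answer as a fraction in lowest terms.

Use the convergent recurrence hₖ = aₖ·hₖ₋₁ + hₖ₋₂ (and likewise for the denominators kₖ):
a_0 = 3: 3/1
a_1 = 14: 43/14
a_2 = 47: 2024/659

2024/659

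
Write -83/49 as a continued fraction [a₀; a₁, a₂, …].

-83 ÷ 49 → quotient -2, remainder 15
49 ÷ 15 → quotient 3, remainder 4
15 ÷ 4 → quotient 3, remainder 3
4 ÷ 3 → quotient 1, remainder 1
3 ÷ 1 → quotient 3, remainder 0

[-2; 3, 3, 1, 3]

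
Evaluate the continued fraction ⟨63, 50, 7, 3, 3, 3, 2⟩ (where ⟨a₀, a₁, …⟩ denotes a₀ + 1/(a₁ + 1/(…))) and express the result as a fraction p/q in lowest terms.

1753593/27826

a_0 = 63: 63/1
a_1 = 50: 3151/50
a_2 = 7: 22120/351
a_3 = 3: 69511/1103
a_4 = 3: 230653/3660
a_5 = 3: 761470/12083
a_6 = 2: 1753593/27826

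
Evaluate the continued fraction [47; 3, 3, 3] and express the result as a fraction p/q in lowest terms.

Start with 3.
3 + 1/(3/1) = 3 + 1/3 = 10/3
3 + 1/(10/3) = 3 + 3/10 = 33/10
47 + 1/(33/10) = 47 + 10/33 = 1561/33

1561/33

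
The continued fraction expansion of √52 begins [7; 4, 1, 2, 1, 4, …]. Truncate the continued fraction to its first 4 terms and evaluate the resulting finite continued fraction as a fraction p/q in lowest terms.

101/14

Compute successive convergents:
a_0 = 7: 7/1
a_1 = 4: 29/4
a_2 = 1: 36/5
a_3 = 2: 101/14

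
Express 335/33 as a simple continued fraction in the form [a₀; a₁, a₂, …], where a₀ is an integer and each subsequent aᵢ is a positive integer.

[10; 6, 1, 1, 2]

Repeatedly divide and take the remainder:
335 ÷ 33 → quotient 10, remainder 5
33 ÷ 5 → quotient 6, remainder 3
5 ÷ 3 → quotient 1, remainder 2
3 ÷ 2 → quotient 1, remainder 1
2 ÷ 1 → quotient 2, remainder 0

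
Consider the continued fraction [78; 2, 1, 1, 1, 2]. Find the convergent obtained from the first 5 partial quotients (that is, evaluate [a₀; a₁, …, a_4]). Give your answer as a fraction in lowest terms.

Build up convergents one term at a time:
a_0 = 78: 78/1
a_1 = 2: 157/2
a_2 = 1: 235/3
a_3 = 1: 392/5
a_4 = 1: 627/8

627/8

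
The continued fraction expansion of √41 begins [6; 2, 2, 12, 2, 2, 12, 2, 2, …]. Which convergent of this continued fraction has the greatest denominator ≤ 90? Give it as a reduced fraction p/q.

a_0 = 6: 6/1  (≤ bound)
a_1 = 2: 13/2  (≤ bound)
a_2 = 2: 32/5  (≤ bound)
a_3 = 12: 397/62  (≤ bound)
a_4 = 2: 826/129  (> 90, stop)

397/62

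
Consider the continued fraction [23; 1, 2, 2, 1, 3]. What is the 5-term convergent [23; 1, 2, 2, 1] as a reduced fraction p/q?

a_0 = 23: 23/1
a_1 = 1: 24/1
a_2 = 2: 71/3
a_3 = 2: 166/7
a_4 = 1: 237/10

237/10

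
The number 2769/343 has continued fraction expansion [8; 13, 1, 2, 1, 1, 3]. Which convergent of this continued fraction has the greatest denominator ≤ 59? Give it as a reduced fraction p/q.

444/55

List convergents until the denominator exceeds the bound:
a_0 = 8: 8/1  (≤ bound)
a_1 = 13: 105/13  (≤ bound)
a_2 = 1: 113/14  (≤ bound)
a_3 = 2: 331/41  (≤ bound)
a_4 = 1: 444/55  (≤ bound)
a_5 = 1: 775/96  (> 59, stop)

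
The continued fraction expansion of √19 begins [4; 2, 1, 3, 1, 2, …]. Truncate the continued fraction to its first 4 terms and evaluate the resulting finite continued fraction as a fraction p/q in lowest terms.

48/11

Start with 3.
1 + 1/(3/1) = 1 + 1/3 = 4/3
2 + 1/(4/3) = 2 + 3/4 = 11/4
4 + 1/(11/4) = 4 + 4/11 = 48/11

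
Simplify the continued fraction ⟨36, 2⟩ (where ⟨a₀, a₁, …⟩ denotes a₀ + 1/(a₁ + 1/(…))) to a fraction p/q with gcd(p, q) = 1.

Work from the innermost term outward:
Start with 2.
36 + 1/(2/1) = 36 + 1/2 = 73/2

73/2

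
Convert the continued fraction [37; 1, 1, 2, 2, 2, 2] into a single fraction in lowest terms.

Start with 2.
2 + 1/(2/1) = 2 + 1/2 = 5/2
2 + 1/(5/2) = 2 + 2/5 = 12/5
2 + 1/(12/5) = 2 + 5/12 = 29/12
1 + 1/(29/12) = 1 + 12/29 = 41/29
1 + 1/(41/29) = 1 + 29/41 = 70/41
37 + 1/(70/41) = 37 + 41/70 = 2631/70

2631/70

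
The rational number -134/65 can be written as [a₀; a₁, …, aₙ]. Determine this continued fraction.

-134 = -3·65 + 61, so a_0 = -3
65 = 1·61 + 4, so a_1 = 1
61 = 15·4 + 1, so a_2 = 15
4 = 4·1 + 0, so a_3 = 4

[-3; 1, 15, 4]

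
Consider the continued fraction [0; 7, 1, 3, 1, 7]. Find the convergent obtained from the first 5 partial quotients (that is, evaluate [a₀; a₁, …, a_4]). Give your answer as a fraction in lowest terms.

Collapse the nested fraction from the inside out:
Start with 1.
3 + 1/(1/1) = 3 + 1/1 = 4/1
1 + 1/(4/1) = 1 + 1/4 = 5/4
7 + 1/(5/4) = 7 + 4/5 = 39/5
0 + 1/(39/5) = 0 + 5/39 = 5/39

5/39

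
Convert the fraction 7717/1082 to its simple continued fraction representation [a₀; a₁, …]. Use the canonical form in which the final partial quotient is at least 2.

[7; 7, 1, 1, 3, 3, 1, 4]

Repeatedly divide and take the remainder:
7717 = 7·1082 + 143, so a_0 = 7
1082 = 7·143 + 81, so a_1 = 7
143 = 1·81 + 62, so a_2 = 1
81 = 1·62 + 19, so a_3 = 1
62 = 3·19 + 5, so a_4 = 3
19 = 3·5 + 4, so a_5 = 3
5 = 1·4 + 1, so a_6 = 1
4 = 4·1 + 0, so a_7 = 4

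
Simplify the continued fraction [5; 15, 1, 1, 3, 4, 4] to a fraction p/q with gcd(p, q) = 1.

Build up convergents one term at a time:
a_0 = 5: 5/1
a_1 = 15: 76/15
a_2 = 1: 81/16
a_3 = 1: 157/31
a_4 = 3: 552/109
a_5 = 4: 2365/467
a_6 = 4: 10012/1977

10012/1977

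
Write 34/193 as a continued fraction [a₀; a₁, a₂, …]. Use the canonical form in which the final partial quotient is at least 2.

Repeatedly divide and take the remainder:
⌊34/193⌋ = 0, remainder 34
⌊193/34⌋ = 5, remainder 23
⌊34/23⌋ = 1, remainder 11
⌊23/11⌋ = 2, remainder 1
⌊11/1⌋ = 11, remainder 0

[0; 5, 1, 2, 11]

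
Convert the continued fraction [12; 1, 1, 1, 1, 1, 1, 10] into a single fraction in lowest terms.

Compute successive convergents:
a_0 = 12: 12/1
a_1 = 1: 13/1
a_2 = 1: 25/2
a_3 = 1: 38/3
a_4 = 1: 63/5
a_5 = 1: 101/8
a_6 = 1: 164/13
a_7 = 10: 1741/138

1741/138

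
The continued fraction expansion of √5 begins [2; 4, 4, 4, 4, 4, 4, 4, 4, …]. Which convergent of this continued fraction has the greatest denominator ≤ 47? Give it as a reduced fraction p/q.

38/17

a_0 = 2: 2/1  (≤ bound)
a_1 = 4: 9/4  (≤ bound)
a_2 = 4: 38/17  (≤ bound)
a_3 = 4: 161/72  (> 47, stop)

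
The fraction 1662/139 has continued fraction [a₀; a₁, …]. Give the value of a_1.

1662 = 11·139 + 133, so a_0 = 11
139 = 1·133 + 6, so a_1 = 1

1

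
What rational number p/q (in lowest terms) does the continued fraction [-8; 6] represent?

Start with 6.
-8 + 1/(6/1) = -8 + 1/6 = -47/6

-47/6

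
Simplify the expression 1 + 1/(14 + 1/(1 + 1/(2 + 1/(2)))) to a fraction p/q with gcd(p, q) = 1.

Collapse the nested fraction from the inside out:
Start with 2.
2 + 1/(2/1) = 2 + 1/2 = 5/2
1 + 1/(5/2) = 1 + 2/5 = 7/5
14 + 1/(7/5) = 14 + 5/7 = 103/7
1 + 1/(103/7) = 1 + 7/103 = 110/103

110/103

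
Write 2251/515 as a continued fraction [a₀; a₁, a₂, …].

Apply division with remainder until the remainder is 0:
⌊2251/515⌋ = 4, remainder 191
⌊515/191⌋ = 2, remainder 133
⌊191/133⌋ = 1, remainder 58
⌊133/58⌋ = 2, remainder 17
⌊58/17⌋ = 3, remainder 7
⌊17/7⌋ = 2, remainder 3
⌊7/3⌋ = 2, remainder 1
⌊3/1⌋ = 3, remainder 0

[4; 2, 1, 2, 3, 2, 2, 3]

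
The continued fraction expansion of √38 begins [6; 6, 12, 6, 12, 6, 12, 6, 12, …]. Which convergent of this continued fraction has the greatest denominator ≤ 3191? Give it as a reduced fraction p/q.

List convergents until the denominator exceeds the bound:
a_0 = 6: 6/1  (≤ bound)
a_1 = 6: 37/6  (≤ bound)
a_2 = 12: 450/73  (≤ bound)
a_3 = 6: 2737/444  (≤ bound)
a_4 = 12: 33294/5401  (> 3191, stop)

2737/444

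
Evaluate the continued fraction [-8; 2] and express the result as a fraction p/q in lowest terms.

-15/2

Collapse the nested fraction from the inside out:
Start with 2.
-8 + 1/(2/1) = -8 + 1/2 = -15/2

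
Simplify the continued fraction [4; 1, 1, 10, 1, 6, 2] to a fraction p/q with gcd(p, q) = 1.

Start with 2.
6 + 1/(2/1) = 6 + 1/2 = 13/2
1 + 1/(13/2) = 1 + 2/13 = 15/13
10 + 1/(15/13) = 10 + 13/15 = 163/15
1 + 1/(163/15) = 1 + 15/163 = 178/163
1 + 1/(178/163) = 1 + 163/178 = 341/178
4 + 1/(341/178) = 4 + 178/341 = 1542/341

1542/341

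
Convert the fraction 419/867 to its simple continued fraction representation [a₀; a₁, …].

[0; 2, 14, 2, 4, 3]

Run the Euclidean algorithm, recording each quotient:
419 ÷ 867 → quotient 0, remainder 419
867 ÷ 419 → quotient 2, remainder 29
419 ÷ 29 → quotient 14, remainder 13
29 ÷ 13 → quotient 2, remainder 3
13 ÷ 3 → quotient 4, remainder 1
3 ÷ 1 → quotient 3, remainder 0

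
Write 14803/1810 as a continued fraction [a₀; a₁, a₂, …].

[8; 5, 1, 1, 1, 1, 10, 6]

⌊14803/1810⌋ = 8, remainder 323
⌊1810/323⌋ = 5, remainder 195
⌊323/195⌋ = 1, remainder 128
⌊195/128⌋ = 1, remainder 67
⌊128/67⌋ = 1, remainder 61
⌊67/61⌋ = 1, remainder 6
⌊61/6⌋ = 10, remainder 1
⌊6/1⌋ = 6, remainder 0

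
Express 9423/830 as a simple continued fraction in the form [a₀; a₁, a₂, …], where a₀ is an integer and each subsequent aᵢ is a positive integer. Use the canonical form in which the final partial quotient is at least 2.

Repeatedly divide and take the remainder:
⌊9423/830⌋ = 11, remainder 293
⌊830/293⌋ = 2, remainder 244
⌊293/244⌋ = 1, remainder 49
⌊244/49⌋ = 4, remainder 48
⌊49/48⌋ = 1, remainder 1
⌊48/1⌋ = 48, remainder 0

[11; 2, 1, 4, 1, 48]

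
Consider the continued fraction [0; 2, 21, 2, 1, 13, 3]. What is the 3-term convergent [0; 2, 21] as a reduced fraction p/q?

Collapse the nested fraction from the inside out:
Start with 21.
2 + 1/(21/1) = 2 + 1/21 = 43/21
0 + 1/(43/21) = 0 + 21/43 = 21/43

21/43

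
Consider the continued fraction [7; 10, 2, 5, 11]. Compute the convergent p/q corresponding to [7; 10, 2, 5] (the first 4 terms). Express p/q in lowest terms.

a_0 = 7: 7/1
a_1 = 10: 71/10
a_2 = 2: 149/21
a_3 = 5: 816/115

816/115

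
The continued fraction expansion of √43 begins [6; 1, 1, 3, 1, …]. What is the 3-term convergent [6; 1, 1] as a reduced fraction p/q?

a_0 = 6: 6/1
a_1 = 1: 7/1
a_2 = 1: 13/2

13/2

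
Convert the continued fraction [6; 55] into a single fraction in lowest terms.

331/55

a_0 = 6: 6/1
a_1 = 55: 331/55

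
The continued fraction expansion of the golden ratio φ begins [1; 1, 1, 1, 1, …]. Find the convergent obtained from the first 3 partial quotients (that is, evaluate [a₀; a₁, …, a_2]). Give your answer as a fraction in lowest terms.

a_0 = 1: 1/1
a_1 = 1: 2/1
a_2 = 1: 3/2

3/2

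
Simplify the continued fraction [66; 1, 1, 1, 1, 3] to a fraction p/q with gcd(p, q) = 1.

Collapse the nested fraction from the inside out:
Start with 3.
1 + 1/(3/1) = 1 + 1/3 = 4/3
1 + 1/(4/3) = 1 + 3/4 = 7/4
1 + 1/(7/4) = 1 + 4/7 = 11/7
1 + 1/(11/7) = 1 + 7/11 = 18/11
66 + 1/(18/11) = 66 + 11/18 = 1199/18

1199/18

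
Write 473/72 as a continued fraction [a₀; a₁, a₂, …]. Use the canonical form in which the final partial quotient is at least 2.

[6; 1, 1, 3, 10]

473 ÷ 72 → quotient 6, remainder 41
72 ÷ 41 → quotient 1, remainder 31
41 ÷ 31 → quotient 1, remainder 10
31 ÷ 10 → quotient 3, remainder 1
10 ÷ 1 → quotient 10, remainder 0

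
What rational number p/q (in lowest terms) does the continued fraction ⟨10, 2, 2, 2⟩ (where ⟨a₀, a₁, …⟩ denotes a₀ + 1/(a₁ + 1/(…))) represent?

a_0 = 10: 10/1
a_1 = 2: 21/2
a_2 = 2: 52/5
a_3 = 2: 125/12

125/12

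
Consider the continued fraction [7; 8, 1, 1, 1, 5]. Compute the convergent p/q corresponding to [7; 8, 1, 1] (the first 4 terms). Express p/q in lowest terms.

a_0 = 7: 7/1
a_1 = 8: 57/8
a_2 = 1: 64/9
a_3 = 1: 121/17

121/17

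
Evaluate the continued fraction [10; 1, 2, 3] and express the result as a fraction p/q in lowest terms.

107/10

a_0 = 10: 10/1
a_1 = 1: 11/1
a_2 = 2: 32/3
a_3 = 3: 107/10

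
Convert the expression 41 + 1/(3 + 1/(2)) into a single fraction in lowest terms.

289/7

a_0 = 41: 41/1
a_1 = 3: 124/3
a_2 = 2: 289/7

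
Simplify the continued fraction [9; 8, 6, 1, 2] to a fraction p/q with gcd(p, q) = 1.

Start with 2.
1 + 1/(2/1) = 1 + 1/2 = 3/2
6 + 1/(3/2) = 6 + 2/3 = 20/3
8 + 1/(20/3) = 8 + 3/20 = 163/20
9 + 1/(163/20) = 9 + 20/163 = 1487/163

1487/163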